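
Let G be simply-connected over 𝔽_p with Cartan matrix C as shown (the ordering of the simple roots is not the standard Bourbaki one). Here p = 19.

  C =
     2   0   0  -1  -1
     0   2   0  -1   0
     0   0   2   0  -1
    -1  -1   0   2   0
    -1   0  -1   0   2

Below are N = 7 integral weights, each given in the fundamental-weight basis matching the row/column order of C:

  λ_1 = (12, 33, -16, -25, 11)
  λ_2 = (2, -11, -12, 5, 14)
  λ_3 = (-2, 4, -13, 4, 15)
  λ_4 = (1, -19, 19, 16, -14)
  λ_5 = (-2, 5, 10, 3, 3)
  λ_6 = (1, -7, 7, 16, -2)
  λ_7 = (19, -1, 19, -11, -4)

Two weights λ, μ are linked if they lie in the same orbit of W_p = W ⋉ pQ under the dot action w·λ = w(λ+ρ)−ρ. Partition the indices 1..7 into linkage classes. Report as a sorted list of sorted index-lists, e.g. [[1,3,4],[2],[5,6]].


Root system A_5: the 5×5 matrix C matches after relabeling.

λ_j+ρ reflected into Ā_19 (⟨·,θ^∨⟩≤19); 5-tuples as given:

  λ_1 → (1, 1, 6, 3, 3)
  λ_2 → (1, 1, 6, 3, 3)
  λ_3 → (1, 1, 6, 3, 3)
  λ_4 → (1, 1, 0, 10, 1)
  λ_5 → (1, 1, 6, 3, 3)
  λ_6 → (1, 1, 0, 10, 1)
  λ_7 → (1, 0, 1, 7, 1)

The 7 indices split into 3 linkage classes (same alcove rep ⇔ same W_19-dot-orbit):

[[1, 2, 3, 5], [4, 6], [7]]


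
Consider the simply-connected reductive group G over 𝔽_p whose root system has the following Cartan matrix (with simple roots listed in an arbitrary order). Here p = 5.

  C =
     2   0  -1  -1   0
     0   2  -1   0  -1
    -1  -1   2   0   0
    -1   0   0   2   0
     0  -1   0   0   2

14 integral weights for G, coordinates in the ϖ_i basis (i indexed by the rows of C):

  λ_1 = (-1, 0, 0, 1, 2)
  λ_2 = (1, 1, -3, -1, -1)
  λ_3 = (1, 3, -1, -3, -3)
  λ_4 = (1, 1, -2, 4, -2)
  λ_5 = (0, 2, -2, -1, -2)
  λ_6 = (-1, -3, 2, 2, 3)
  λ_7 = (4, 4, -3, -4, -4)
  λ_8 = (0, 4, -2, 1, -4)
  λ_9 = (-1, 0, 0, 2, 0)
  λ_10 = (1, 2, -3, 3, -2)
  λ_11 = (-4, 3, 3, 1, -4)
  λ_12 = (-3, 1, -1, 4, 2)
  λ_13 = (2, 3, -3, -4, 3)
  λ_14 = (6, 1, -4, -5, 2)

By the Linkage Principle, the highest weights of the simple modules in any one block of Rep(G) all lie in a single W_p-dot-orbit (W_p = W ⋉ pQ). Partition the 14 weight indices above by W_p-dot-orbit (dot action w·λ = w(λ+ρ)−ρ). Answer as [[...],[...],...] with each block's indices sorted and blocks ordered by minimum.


Type A_5, rank 5, |W|=720; reorder rows/cols to standard.

Each λ_j+ρ reduced to Ā_5; 5-tuples below use C's row order:

  [1] (0, 1, 1, 0, 1) · [2] (0, 0, 2, 0, 0) · [3] (0, 2, 0, 1, 1) · [4] (0, 1, 1, 2, 0) · [5] (0, 1, 1, 0, 1) · [6] (0, 1, 1, 0, 1) · [7] (0, 0, 2, 0, 0) · [8] (0, 1, 1, 0, 1) · [9] (0, 1, 1, 2, 0) · [10] (0, 1, 1, 2, 0) · [11] (0, 1, 1, 2, 0) · [12] (0, 0, 2, 0, 0) · [13] (0, 1, 1, 2, 0) · [14] (0, 1, 1, 0, 1)

Linkage partition of the 14 weights (4 classes, p=5):

[[1, 5, 6, 8, 14], [2, 7, 12], [3], [4, 9, 10, 11, 13]]


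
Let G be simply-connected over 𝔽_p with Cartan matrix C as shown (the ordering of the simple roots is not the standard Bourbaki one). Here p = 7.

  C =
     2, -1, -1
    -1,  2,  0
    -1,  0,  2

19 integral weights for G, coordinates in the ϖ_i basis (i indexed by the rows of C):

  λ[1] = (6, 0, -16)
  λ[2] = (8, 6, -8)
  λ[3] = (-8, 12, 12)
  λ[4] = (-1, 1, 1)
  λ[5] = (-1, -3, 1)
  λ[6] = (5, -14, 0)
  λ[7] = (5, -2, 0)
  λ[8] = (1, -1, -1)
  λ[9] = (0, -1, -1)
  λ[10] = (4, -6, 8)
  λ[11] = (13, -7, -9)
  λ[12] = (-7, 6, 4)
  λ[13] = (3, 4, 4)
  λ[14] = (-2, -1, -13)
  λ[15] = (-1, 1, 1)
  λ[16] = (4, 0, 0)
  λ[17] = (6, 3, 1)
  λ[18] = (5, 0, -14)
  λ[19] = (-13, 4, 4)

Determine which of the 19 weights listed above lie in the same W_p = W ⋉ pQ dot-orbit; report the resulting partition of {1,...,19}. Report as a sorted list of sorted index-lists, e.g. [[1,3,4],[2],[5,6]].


A_3 Cartan matrix, 3 simple roots permuted; ρ=(1,1,1).

W_7-reps of the 19 weights in Ā_7 (same 3-coord order as C):

  λ_1 → (1, 0, 0) · λ_2 → (2, 0, 0) · λ_3 → (5, 1, 1) · λ_4 → (0, 2, 2) · λ_5 → (2, 0, 0) · λ_6 → (1, 0, 0) · λ_7 → (5, 1, 1) · λ_8 → (2, 0, 0) · λ_9 → (1, 0, 0) · λ_10 → (2, 0, 0) · λ_11 → (1, 0, 0) · λ_12 → (5, 1, 1) · λ_13 → (0, 2, 2) · λ_14 → (5, 1, 1) · λ_15 → (0, 2, 2) · λ_16 → (5, 1, 1) · λ_17 → (1, 2, 4) · λ_18 → (1, 0, 0) · λ_19 → (2, 0, 0)

Linkage partition of the 19 weights (5 classes, p=7):

[[1, 6, 9, 11, 18], [2, 5, 8, 10, 19], [3, 7, 12, 14, 16], [4, 13, 15], [17]]


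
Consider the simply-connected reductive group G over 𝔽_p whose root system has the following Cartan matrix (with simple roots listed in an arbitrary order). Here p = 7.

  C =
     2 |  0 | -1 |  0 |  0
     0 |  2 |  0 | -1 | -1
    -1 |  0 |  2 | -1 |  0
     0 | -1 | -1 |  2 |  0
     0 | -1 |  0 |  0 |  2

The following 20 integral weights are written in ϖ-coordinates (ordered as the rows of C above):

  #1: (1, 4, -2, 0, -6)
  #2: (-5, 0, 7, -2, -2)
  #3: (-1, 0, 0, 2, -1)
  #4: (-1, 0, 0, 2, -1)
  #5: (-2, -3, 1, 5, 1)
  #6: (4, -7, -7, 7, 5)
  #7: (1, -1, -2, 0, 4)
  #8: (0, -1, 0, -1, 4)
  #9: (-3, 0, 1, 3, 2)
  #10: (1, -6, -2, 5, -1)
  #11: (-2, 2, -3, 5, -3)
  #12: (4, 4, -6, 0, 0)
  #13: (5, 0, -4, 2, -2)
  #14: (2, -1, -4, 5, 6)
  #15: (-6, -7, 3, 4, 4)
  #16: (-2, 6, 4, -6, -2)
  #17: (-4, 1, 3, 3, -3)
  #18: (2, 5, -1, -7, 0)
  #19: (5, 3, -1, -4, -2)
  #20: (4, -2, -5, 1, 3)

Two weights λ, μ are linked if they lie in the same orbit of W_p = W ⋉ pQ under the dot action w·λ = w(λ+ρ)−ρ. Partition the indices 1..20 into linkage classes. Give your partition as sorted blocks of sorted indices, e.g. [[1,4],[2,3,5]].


C ↔ A_5 under row/col permutation; |W(A_5)| = 720.

Ā_7 reps of the 20 weights (A_5, coords as presented):

    [1] (1, 0, 1, 0, 5)
    [2] (3, 0, 3, 0, 1)
    [3] (0, 1, 1, 3, 0)
    [4] (0, 1, 1, 3, 0)
    [5] (0, 1, 1, 4, 1)
    [6] (0, 1, 1, 4, 1)
    [7] (1, 0, 1, 0, 5)
    [8] (1, 0, 1, 0, 5)
    [9] (0, 1, 1, 3, 0)
    [10] (1, 0, 1, 0, 5)
    [11] (0, 1, 1, 3, 0)
    [12] (0, 1, 1, 4, 1)
    [13] (3, 0, 3, 0, 1)
    [14] (3, 0, 3, 0, 1)
    [15] (1, 2, 1, 1, 1)
    [16] (0, 1, 1, 4, 1)
    [17] (0, 1, 1, 3, 0)
    [18] (3, 0, 3, 0, 1)
    [19] (3, 0, 3, 0, 1)
    [20] (1, 2, 1, 1, 1)

5 distinct reps among the 20 weights ⇒ 5 W_7-linkage classes:

[[1, 7, 8, 10], [2, 13, 14, 18, 19], [3, 4, 9, 11, 17], [5, 6, 12, 16], [15, 20]]


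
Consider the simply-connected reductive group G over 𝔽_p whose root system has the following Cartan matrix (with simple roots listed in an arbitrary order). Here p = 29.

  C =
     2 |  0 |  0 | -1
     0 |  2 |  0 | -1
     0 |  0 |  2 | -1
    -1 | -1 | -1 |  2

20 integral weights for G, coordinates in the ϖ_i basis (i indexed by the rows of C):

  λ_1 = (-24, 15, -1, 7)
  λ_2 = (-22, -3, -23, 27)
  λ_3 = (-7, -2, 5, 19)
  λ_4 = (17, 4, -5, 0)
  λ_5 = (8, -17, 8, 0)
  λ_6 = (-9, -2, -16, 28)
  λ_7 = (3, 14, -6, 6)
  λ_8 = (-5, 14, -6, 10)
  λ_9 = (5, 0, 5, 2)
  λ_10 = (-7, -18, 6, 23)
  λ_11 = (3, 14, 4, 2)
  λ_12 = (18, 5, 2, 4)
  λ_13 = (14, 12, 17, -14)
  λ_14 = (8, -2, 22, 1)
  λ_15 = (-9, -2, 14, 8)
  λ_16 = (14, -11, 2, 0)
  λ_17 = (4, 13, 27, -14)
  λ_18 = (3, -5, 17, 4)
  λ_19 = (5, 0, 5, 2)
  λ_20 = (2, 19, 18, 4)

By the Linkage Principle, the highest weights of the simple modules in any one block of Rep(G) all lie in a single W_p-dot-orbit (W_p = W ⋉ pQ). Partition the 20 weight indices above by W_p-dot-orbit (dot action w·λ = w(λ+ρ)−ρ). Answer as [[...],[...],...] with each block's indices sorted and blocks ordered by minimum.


C ↔ D_4 under row/col permutation; |W(D_4)| = 192.

Each λ_j+ρ reduced to Ā_29; 4-tuples below use C's row order:

  [1] (8, 1, 15, 0);  [2] (4, 15, 5, 2);  [3] (6, 1, 6, 3);  [4] (15, 2, 1, 3);  [5] (6, 1, 6, 3);  [6] (8, 1, 15, 0);  [7] (4, 15, 5, 2);  [8] (4, 15, 5, 2);  [9] (6, 1, 6, 3);  [10] (4, 15, 5, 2);  [11] (4, 15, 5, 2);  [12] (15, 2, 1, 3);  [13] (2, 0, 5, 9);  [14] (4, 4, 18, 1);  [15] (8, 1, 15, 0);  [16] (6, 1, 6, 3);  [17] (8, 1, 15, 0);  [18] (4, 4, 18, 1);  [19] (6, 1, 6, 3);  [20] (15, 2, 1, 3)

6 distinct reps among the 20 weights ⇒ 6 W_29-linkage classes:

[[1, 6, 15, 17], [2, 7, 8, 10, 11], [3, 5, 9, 16, 19], [4, 12, 20], [13], [14, 18]]


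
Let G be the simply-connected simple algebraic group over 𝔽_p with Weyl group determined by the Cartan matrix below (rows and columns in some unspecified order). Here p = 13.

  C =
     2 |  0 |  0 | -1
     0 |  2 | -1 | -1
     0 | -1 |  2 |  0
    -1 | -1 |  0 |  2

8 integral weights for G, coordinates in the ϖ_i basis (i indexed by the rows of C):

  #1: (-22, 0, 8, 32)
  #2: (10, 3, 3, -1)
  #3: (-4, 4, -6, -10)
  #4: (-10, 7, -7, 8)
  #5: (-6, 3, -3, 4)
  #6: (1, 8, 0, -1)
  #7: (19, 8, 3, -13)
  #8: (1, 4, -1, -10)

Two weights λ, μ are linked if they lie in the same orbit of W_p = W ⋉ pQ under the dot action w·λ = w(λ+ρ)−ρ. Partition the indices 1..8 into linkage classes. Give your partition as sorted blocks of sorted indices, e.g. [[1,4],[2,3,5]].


A_4 Cartan matrix, 4 simple roots permuted; ρ=(1,1,1,1).

Each λ_j+ρ reduced to Ā_13; 4-tuples below use C's row order:

  1: (0, 4, 3, 5);  2: (5, 2, 2, 0);  3: (0, 4, 3, 5);  4: (5, 2, 2, 0);  5: (5, 2, 2, 0);  6: (2, 9, 1, 0);  7: (0, 4, 3, 5);  8: (5, 2, 2, 0)

The 8 indices split into 3 linkage classes (same alcove rep ⇔ same W_13-dot-orbit):

[[1, 3, 7], [2, 4, 5, 8], [6]]


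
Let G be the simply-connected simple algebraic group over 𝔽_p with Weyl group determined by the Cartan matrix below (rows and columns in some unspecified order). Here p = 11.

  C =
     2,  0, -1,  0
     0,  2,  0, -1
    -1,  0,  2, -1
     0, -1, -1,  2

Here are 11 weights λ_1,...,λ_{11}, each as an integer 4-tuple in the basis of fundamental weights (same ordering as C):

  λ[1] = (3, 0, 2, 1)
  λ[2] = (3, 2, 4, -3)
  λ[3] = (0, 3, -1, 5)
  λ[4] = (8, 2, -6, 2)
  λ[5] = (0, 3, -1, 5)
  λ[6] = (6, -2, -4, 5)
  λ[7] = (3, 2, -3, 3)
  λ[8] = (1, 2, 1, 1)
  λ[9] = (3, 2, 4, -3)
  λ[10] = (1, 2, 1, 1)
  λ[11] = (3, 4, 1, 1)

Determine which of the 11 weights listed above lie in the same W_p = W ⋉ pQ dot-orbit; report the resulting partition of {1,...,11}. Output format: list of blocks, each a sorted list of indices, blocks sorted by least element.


Root system A_4: the 4×4 matrix C matches after relabeling.

Each λ_j+ρ reduced to Ā_11; 4-tuples below use C's row order:

  [1] (4, 1, 3, 2);  [2] (4, 1, 3, 2);  [3] (1, 4, 0, 6);  [4] (4, 1, 3, 2);  [5] (1, 4, 0, 6);  [6] (4, 1, 3, 2);  [7] (2, 3, 2, 2);  [8] (2, 3, 2, 2);  [9] (4, 1, 3, 2);  [10] (2, 3, 2, 2);  [11] (2, 3, 2, 2)

The 11 indices split into 3 linkage classes (same alcove rep ⇔ same W_11-dot-orbit):

[[1, 2, 4, 6, 9], [3, 5], [7, 8, 10, 11]]


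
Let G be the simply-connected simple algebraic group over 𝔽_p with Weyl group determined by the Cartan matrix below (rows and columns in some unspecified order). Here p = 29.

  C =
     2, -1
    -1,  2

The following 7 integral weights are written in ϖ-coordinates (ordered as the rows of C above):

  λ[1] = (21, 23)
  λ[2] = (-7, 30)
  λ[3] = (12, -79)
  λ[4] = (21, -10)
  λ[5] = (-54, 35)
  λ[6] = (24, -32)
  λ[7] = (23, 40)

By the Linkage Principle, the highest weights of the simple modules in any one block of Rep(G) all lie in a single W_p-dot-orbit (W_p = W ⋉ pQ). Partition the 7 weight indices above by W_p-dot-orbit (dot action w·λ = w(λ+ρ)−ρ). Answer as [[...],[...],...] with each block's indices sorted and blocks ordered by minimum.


Type A_2, rank 2, |W|=6; reorder rows/cols to standard.

Folding the 7 weights λ_j+ρ into Ā_29 (reps in the given 2-coord order):

  [1] (5, 7);  [2] (4, 23);  [3] (13, 9);  [4] (13, 9);  [5] (5, 7);  [6] (4, 23);  [7] (5, 7)

Partition of {1..7} into 3 W_29-dot-orbits:

[[1, 5, 7], [2, 6], [3, 4]]


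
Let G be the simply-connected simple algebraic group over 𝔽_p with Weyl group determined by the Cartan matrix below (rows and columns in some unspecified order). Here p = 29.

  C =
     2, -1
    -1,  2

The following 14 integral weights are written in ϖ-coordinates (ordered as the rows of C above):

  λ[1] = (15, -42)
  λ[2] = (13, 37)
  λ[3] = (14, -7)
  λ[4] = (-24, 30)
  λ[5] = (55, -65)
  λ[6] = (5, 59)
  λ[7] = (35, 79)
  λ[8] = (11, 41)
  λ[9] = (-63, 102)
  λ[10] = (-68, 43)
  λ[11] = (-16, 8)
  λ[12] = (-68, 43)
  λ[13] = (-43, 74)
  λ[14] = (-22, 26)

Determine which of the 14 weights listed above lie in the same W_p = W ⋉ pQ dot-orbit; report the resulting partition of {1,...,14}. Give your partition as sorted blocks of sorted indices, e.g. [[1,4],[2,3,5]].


Cartan matrix: type A_2 (|W|=6); un-permuting the 2 rows.

W_29-reps of the 14 weights in Ā_29 (same 2-coord order as C):

    λ_1 → (13, 4)
    λ_2 → (9, 6)
    λ_3 → (9, 6)
    λ_4 → (21, 6)
    λ_5 → (21, 6)
    λ_6 → (21, 6)
    λ_7 → (22, 0)
    λ_8 → (13, 4)
    λ_9 → (13, 4)
    λ_10 → (9, 6)
    λ_11 → (9, 6)
    λ_12 → (9, 6)
    λ_13 → (13, 4)
    λ_14 → (21, 6)

4 distinct reps among the 14 weights ⇒ 4 W_29-linkage classes:

[[1, 8, 9, 13], [2, 3, 10, 11, 12], [4, 5, 6, 14], [7]]


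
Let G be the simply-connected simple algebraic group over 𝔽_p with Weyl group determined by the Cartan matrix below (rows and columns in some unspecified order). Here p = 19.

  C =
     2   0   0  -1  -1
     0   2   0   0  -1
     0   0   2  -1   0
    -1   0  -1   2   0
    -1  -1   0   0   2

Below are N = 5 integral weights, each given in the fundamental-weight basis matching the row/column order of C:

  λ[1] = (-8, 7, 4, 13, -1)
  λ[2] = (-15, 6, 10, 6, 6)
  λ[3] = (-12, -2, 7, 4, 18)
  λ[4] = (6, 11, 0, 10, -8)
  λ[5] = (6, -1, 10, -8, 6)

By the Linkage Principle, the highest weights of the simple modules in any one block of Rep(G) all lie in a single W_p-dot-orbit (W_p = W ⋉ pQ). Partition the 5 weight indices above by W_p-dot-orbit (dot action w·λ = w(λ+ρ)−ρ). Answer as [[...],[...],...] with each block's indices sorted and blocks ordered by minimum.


Type A_5, rank 5, |W|=720; reorder rows/cols to standard.

Each λ_j+ρ reduced to Ā_19; 5-tuples below use C's row order:

  λ_1 → (0, 0, 4, 7, 7)
  λ_2 → (0, 0, 4, 7, 7)
  λ_3 → (5, 1, 0, 6, 6)
  λ_4 → (0, 0, 4, 7, 7)
  λ_5 → (0, 0, 4, 7, 7)

The 5 indices split into 2 linkage classes (same alcove rep ⇔ same W_19-dot-orbit):

[[1, 2, 4, 5], [3]]


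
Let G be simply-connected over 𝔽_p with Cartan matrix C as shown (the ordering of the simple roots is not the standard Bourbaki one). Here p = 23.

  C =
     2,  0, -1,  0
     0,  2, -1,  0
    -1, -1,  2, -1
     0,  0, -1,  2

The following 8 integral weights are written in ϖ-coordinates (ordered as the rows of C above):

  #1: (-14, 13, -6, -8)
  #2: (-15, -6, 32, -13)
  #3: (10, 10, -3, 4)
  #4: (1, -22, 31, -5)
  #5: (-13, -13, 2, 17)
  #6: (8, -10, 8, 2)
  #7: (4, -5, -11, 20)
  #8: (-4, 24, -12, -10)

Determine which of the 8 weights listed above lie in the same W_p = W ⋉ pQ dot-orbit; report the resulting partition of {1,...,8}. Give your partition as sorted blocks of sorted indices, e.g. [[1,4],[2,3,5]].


Type D_4, rank 4, |W|=192; reorder rows/cols to standard.

Each λ_j+ρ reduced to Ā_23; 4-tuples below use C's row order:

  λ_1 → (4, 5, 5, 2);  λ_2 → (4, 5, 5, 2);  λ_3 → (9, 9, 0, 3);  λ_4 → (4, 5, 5, 2);  λ_5 → (9, 9, 0, 3);  λ_6 → (9, 9, 0, 3);  λ_7 → (4, 5, 5, 2);  λ_8 → (9, 9, 0, 3)

2 distinct reps among the 8 weights ⇒ 2 W_23-linkage classes:

[[1, 2, 4, 7], [3, 5, 6, 8]]


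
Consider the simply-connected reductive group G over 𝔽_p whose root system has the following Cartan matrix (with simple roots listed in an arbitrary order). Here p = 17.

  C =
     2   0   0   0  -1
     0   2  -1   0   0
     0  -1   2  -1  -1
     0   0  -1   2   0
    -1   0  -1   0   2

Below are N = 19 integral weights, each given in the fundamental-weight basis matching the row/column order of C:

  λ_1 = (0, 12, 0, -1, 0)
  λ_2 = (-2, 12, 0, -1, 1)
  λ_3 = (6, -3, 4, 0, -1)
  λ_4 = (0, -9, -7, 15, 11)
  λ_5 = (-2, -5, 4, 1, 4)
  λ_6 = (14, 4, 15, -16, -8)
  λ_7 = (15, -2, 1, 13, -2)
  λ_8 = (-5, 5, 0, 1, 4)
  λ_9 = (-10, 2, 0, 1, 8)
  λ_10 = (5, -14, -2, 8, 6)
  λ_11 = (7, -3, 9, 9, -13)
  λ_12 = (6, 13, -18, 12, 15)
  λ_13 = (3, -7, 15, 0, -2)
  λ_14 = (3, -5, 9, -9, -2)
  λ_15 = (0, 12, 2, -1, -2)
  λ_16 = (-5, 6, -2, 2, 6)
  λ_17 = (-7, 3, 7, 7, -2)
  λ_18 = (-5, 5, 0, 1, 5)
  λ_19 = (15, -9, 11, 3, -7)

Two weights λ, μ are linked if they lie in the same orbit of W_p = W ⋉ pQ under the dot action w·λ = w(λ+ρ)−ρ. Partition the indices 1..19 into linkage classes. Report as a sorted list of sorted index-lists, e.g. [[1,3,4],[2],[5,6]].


Root system D_5: the 5×5 matrix C matches after relabeling.

Alcove-folded reps (p=17, 19 weights, presented ϖ-order):

  [1] (1, 13, 1, 0, 0)
  [2] (1, 13, 1, 0, 0)
  [3] (7, 2, 3, 1, 0)
  [4] (4, 6, 1, 2, 1)
  [5] (1, 4, 1, 2, 4)
  [6] (4, 6, 1, 2, 1)
  [7] (1, 13, 1, 0, 0)
  [8] (4, 6, 1, 2, 1)
  [9] (9, 3, 1, 2, 0)
  [10] (1, 1, 1, 5, 2)
  [11] (1, 1, 1, 5, 2)
  [12] (9, 3, 1, 2, 0)
  [13] (9, 3, 1, 2, 0)
  [14] (1, 1, 1, 5, 2)
  [15] (1, 13, 1, 0, 0)
  [16] (4, 6, 1, 2, 1)
  [17] (1, 1, 1, 5, 2)
  [18] (4, 6, 1, 2, 1)
  [19] (1, 1, 1, 5, 2)

Linkage partition of the 19 weights (6 classes, p=17):

[[1, 2, 7, 15], [3], [4, 6, 8, 16, 18], [5], [9, 12, 13], [10, 11, 14, 17, 19]]


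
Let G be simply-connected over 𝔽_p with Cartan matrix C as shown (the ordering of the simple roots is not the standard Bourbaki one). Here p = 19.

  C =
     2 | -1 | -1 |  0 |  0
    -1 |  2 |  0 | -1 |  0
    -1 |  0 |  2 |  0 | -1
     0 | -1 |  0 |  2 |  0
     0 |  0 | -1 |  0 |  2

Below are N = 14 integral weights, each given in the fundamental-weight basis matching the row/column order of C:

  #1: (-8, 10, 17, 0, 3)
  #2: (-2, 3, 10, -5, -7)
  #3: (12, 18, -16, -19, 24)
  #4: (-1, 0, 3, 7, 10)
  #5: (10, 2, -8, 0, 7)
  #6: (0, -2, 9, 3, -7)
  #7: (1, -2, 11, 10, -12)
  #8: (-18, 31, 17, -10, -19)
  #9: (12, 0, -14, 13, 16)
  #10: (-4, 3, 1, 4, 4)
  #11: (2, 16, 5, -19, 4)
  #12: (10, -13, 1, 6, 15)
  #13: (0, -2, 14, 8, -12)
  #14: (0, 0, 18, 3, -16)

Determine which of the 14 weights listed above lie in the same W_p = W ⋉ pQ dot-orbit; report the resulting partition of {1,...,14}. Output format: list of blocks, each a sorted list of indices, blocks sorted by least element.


A_5 Cartan matrix, 5 simple roots permuted; ρ=(1,1,1,1,1).

Ā_19 reps of the 14 weights (A_5, coords as presented):

    λ_1+ρ ↦ (4, 3, 7, 1, 1)
    λ_2+ρ ↦ (0, 1, 4, 3, 6)
    λ_3+ρ ↦ (0, 1, 4, 1, 9)
    λ_4+ρ ↦ (0, 1, 4, 3, 6)
    λ_5+ρ ↦ (4, 3, 7, 1, 1)
    λ_6+ρ ↦ (0, 1, 4, 3, 6)
    λ_7+ρ ↦ (1, 1, 1, 5, 6)
    λ_8+ρ ↦ (0, 1, 4, 1, 9)
    λ_9+ρ ↦ (0, 1, 4, 1, 9)
    λ_10+ρ ↦ (2, 1, 1, 5, 4)
    λ_11+ρ ↦ (1, 1, 1, 5, 6)
    λ_12+ρ ↦ (1, 1, 1, 5, 6)
    λ_13+ρ ↦ (0, 1, 4, 3, 6)
    λ_14+ρ ↦ (0, 1, 4, 1, 9)

5 distinct reps among the 14 weights ⇒ 5 W_19-linkage classes:

[[1, 5], [2, 4, 6, 13], [3, 8, 9, 14], [7, 11, 12], [10]]


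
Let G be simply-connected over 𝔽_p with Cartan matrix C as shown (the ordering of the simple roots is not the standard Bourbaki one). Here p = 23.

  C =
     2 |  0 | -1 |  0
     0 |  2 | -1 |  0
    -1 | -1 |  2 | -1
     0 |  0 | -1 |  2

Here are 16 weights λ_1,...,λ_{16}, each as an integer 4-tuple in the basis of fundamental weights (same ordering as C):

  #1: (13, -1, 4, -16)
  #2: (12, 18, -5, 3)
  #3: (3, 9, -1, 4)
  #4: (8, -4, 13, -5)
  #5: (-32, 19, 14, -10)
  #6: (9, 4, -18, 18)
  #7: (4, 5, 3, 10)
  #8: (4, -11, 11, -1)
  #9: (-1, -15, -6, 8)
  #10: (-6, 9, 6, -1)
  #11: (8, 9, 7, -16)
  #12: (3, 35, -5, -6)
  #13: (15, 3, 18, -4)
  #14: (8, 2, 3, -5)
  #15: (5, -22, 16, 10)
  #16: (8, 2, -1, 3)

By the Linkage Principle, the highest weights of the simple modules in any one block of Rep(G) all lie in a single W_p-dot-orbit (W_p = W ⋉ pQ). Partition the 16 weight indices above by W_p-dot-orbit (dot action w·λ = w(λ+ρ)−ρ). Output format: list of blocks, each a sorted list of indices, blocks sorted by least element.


Type D_4, rank 4, |W|=192; reorder rows/cols to standard.

Ā_23 reps of the 16 weights (D_4, coords as presented):

  λ_1 → (4, 10, 0, 5)
  λ_2 → (4, 10, 0, 5)
  λ_3 → (4, 10, 0, 5)
  λ_4 → (9, 3, 0, 4)
  λ_5 → (2, 3, 3, 8)
  λ_6 → (5, 10, 2, 0)
  λ_7 → (2, 3, 3, 8)
  λ_8 → (5, 10, 2, 0)
  λ_9 → (4, 10, 0, 5)
  λ_10 → (5, 10, 2, 0)
  λ_11 → (2, 3, 3, 8)
  λ_12 → (4, 10, 0, 5)
  λ_13 → (9, 3, 0, 4)
  λ_14 → (9, 3, 0, 4)
  λ_15 → (5, 10, 2, 0)
  λ_16 → (9, 3, 0, 4)

Grouping the 16 weights by Ā_23-representative: 4 linkage classes.

[[1, 2, 3, 9, 12], [4, 13, 14, 16], [5, 7, 11], [6, 8, 10, 15]]


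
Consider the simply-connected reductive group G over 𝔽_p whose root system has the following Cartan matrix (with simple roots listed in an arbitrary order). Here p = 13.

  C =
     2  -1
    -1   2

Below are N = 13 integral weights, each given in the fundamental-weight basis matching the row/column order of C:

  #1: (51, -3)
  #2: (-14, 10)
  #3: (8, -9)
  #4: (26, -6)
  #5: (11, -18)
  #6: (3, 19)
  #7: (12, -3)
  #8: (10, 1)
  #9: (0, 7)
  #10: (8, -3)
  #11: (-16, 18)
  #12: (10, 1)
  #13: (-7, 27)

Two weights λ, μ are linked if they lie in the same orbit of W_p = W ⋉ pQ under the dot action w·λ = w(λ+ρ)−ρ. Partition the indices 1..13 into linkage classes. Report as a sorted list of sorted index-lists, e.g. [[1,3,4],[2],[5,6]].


A_2 Cartan matrix, 2 simple roots permuted; ρ=(1,1).

λ_j+ρ reflected into Ā_13 (⟨·,θ^∨⟩≤13); 2-tuples as given:

  λ_1 → (11, 2) · λ_2 → (11, 2) · λ_3 → (1, 8) · λ_4 → (1, 8) · λ_5 → (1, 8) · λ_6 → (7, 2) · λ_7 → (11, 2) · λ_8 → (11, 2) · λ_9 → (1, 8) · λ_10 → (7, 2) · λ_11 → (7, 2) · λ_12 → (11, 2) · λ_13 → (7, 2)

The 13 indices split into 3 linkage classes (same alcove rep ⇔ same W_13-dot-orbit):

[[1, 2, 7, 8, 12], [3, 4, 5, 9], [6, 10, 11, 13]]


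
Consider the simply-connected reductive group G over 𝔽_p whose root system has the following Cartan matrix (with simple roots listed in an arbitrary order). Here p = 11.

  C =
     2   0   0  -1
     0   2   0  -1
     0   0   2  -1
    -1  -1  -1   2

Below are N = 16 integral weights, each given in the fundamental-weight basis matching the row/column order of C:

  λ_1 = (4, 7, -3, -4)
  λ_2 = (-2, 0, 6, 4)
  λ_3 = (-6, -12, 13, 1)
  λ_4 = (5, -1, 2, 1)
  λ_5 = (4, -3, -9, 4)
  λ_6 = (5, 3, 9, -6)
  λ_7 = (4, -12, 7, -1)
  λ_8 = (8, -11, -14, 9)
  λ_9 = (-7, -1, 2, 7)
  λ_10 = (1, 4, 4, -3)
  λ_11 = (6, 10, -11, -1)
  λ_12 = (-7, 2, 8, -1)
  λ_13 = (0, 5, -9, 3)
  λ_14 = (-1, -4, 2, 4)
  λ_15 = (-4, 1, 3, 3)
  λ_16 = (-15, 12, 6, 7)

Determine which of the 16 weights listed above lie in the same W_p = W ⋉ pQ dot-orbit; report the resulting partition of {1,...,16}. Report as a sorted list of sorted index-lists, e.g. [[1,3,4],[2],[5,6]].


C ↔ D_4 under row/col permutation; |W(D_4)| = 192.

λ_j+ρ reflected into Ā_11 (⟨·,θ^∨⟩≤11); 4-tuples as given:

  λ_1 → (0, 3, 3, 2);  λ_2 → (1, 1, 5, 0);  λ_3 → (6, 0, 3, 0);  λ_4 → (6, 0, 3, 0);  λ_5 → (0, 3, 3, 2);  λ_6 → (1, 1, 5, 0);  λ_7 → (6, 0, 3, 0);  λ_8 → (2, 1, 2, 0);  λ_9 → (6, 0, 3, 0);  λ_10 → (0, 3, 3, 2);  λ_11 → (3, 1, 0, 0);  λ_12 → (0, 3, 3, 2);  λ_13 → (3, 2, 4, 1);  λ_14 → (0, 3, 3, 2);  λ_15 → (3, 2, 4, 1);  λ_16 → (3, 2, 4, 1)

Linkage partition of the 16 weights (6 classes, p=11):

[[1, 5, 10, 12, 14], [2, 6], [3, 4, 7, 9], [8], [11], [13, 15, 16]]


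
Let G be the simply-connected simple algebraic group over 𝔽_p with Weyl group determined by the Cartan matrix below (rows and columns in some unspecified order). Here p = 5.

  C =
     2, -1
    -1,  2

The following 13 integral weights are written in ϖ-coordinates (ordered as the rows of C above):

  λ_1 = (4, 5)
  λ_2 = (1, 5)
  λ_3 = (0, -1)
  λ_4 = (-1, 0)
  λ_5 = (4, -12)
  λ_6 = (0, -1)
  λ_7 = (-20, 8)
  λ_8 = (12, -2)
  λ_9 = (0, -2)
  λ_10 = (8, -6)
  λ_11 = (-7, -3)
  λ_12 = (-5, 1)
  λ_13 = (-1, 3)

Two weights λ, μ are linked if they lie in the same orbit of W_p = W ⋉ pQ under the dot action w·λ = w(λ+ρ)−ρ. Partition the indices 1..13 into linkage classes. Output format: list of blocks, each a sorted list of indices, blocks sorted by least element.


Root system A_2: the 2×2 matrix C matches after relabeling.

Ā_5 reps of the 13 weights (A_2, coords as presented):

  λ_1+ρ ↦ (0, 1) · λ_2+ρ ↦ (1, 2) · λ_3+ρ ↦ (1, 0) · λ_4+ρ ↦ (0, 1) · λ_5+ρ ↦ (1, 0) · λ_6+ρ ↦ (1, 0) · λ_7+ρ ↦ (0, 1) · λ_8+ρ ↦ (1, 2) · λ_9+ρ ↦ (0, 1) · λ_10+ρ ↦ (0, 1) · λ_11+ρ ↦ (1, 2) · λ_12+ρ ↦ (2, 2) · λ_13+ρ ↦ (0, 4)

Partition of {1..13} into 5 W_5-dot-orbits:

[[1, 4, 7, 9, 10], [2, 8, 11], [3, 5, 6], [12], [13]]


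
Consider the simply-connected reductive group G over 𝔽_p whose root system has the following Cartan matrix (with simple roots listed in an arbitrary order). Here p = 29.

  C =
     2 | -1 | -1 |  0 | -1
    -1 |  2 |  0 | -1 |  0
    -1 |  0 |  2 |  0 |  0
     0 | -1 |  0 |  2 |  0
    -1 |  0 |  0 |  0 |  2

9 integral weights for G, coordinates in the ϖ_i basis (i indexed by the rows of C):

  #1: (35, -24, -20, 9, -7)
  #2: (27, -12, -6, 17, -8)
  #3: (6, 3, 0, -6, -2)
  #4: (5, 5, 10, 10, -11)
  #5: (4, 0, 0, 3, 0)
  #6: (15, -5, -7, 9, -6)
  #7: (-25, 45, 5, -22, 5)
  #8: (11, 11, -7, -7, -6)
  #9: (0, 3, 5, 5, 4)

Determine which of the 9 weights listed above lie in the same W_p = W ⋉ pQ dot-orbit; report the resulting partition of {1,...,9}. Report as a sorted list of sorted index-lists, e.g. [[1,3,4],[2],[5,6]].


Root system D_5: the 5×5 matrix C matches after relabeling.

Ā_29 reps of the 9 weights (D_5, coords as presented):

    [1] (1, 4, 6, 6, 5)
    [2] (5, 1, 1, 4, 1)
    [3] (5, 1, 1, 4, 1)
    [4] (1, 4, 6, 6, 5)
    [5] (5, 1, 1, 4, 1)
    [6] (1, 4, 6, 6, 5)
    [7] (5, 1, 1, 4, 1)
    [8] (1, 4, 6, 6, 5)
    [9] (1, 4, 6, 6, 5)

These 9 weights hit 2 W_29-dot-orbits; sizes (5, 4):

[[1, 4, 6, 8, 9], [2, 3, 5, 7]]


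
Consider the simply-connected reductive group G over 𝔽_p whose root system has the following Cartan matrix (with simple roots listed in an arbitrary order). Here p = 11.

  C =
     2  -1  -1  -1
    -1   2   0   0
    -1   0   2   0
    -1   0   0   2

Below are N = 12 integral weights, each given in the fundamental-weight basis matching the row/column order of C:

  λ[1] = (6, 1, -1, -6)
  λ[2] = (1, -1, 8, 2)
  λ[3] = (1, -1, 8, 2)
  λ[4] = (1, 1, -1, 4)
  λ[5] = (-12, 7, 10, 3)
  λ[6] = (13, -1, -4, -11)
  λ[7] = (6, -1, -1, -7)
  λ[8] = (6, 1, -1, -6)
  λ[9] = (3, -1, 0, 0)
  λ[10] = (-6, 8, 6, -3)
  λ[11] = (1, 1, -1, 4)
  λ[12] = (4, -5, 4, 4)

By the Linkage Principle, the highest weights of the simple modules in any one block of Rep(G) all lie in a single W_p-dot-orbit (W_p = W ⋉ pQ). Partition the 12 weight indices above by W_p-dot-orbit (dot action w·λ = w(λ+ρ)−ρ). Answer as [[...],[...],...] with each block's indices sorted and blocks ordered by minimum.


Type D_4, rank 4, |W|=192; reorder rows/cols to standard.

Alcove-folded reps (p=11, 12 weights, presented ϖ-order):

  λ_1 → (2, 2, 0, 5);  λ_2 → (0, 3, 6, 0);  λ_3 → (0, 3, 6, 0);  λ_4 → (2, 2, 0, 5);  λ_5 → (0, 3, 0, 7);  λ_6 → (0, 3, 0, 7);  λ_7 → (1, 0, 0, 6);  λ_8 → (2, 2, 0, 5);  λ_9 → (4, 0, 1, 1);  λ_10 → (2, 2, 0, 5);  λ_11 → (2, 2, 0, 5);  λ_12 → (4, 0, 1, 1)

Partition of {1..12} into 5 W_11-dot-orbits:

[[1, 4, 8, 10, 11], [2, 3], [5, 6], [7], [9, 12]]


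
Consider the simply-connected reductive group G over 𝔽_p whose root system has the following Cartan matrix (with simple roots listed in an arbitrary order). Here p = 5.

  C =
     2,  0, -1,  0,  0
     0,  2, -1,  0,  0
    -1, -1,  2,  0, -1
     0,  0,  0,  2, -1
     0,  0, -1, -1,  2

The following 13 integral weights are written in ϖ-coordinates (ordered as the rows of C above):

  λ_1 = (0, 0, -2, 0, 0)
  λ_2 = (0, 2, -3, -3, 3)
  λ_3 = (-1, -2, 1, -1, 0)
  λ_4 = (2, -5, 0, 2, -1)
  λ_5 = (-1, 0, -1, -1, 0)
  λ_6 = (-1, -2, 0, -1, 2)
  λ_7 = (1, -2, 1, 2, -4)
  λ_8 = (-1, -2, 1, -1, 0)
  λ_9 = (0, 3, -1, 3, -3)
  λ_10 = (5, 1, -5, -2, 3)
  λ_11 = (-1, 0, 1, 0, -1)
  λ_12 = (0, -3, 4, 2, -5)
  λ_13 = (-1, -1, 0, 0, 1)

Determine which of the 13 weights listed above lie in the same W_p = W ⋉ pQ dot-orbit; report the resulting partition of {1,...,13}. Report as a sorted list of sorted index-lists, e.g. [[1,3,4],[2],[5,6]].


C ↔ D_5 under row/col permutation; |W(D_5)| = 1920.

Ā_5 reps of the 13 weights (D_5, coords as presented):

  λ_1+ρ ↦ (0, 0, 1, 1, 0);  λ_2+ρ ↦ (1, 1, 0, 1, 1);  λ_3+ρ ↦ (0, 1, 1, 0, 1);  λ_4+ρ ↦ (0, 1, 0, 0, 1);  λ_5+ρ ↦ (0, 1, 0, 0, 1);  λ_6+ρ ↦ (0, 1, 0, 0, 1);  λ_7+ρ ↦ (0, 1, 1, 0, 1);  λ_8+ρ ↦ (0, 1, 1, 0, 1);  λ_9+ρ ↦ (0, 1, 1, 0, 1);  λ_10+ρ ↦ (1, 1, 0, 1, 1);  λ_11+ρ ↦ (0, 1, 1, 0, 1);  λ_12+ρ ↦ (0, 1, 0, 0, 1);  λ_13+ρ ↦ (0, 0, 1, 1, 0)

Grouping the 13 weights by Ā_5-representative: 4 linkage classes.

[[1, 13], [2, 10], [3, 7, 8, 9, 11], [4, 5, 6, 12]]


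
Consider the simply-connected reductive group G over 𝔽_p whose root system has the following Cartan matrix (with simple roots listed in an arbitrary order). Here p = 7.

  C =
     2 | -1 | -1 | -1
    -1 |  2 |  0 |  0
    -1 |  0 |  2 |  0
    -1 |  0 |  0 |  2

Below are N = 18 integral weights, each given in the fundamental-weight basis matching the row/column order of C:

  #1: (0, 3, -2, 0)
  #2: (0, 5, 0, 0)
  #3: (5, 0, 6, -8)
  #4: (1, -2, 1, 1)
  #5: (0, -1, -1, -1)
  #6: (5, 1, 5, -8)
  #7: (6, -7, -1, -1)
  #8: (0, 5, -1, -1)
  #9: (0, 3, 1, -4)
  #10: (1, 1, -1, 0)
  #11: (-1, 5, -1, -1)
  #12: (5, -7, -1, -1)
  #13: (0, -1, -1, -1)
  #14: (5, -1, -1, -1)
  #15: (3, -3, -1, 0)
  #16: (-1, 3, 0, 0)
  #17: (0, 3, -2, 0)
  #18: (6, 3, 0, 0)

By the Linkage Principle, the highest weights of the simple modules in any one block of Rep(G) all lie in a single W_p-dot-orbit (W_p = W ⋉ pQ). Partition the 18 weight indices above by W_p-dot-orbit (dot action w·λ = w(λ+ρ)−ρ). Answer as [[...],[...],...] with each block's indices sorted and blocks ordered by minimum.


Cartan matrix: type D_4 (|W|=192); un-permuting the 4 rows.

Alcove-folded reps (p=7, 18 weights, presented ϖ-order):

  [1] (0, 4, 1, 1);  [2] (0, 4, 1, 1);  [3] (0, 6, 0, 0);  [4] (1, 1, 2, 2);  [5] (1, 0, 0, 0);  [6] (0, 5, 1, 0);  [7] (0, 6, 0, 0);  [8] (0, 6, 0, 0);  [9] (2, 2, 0, 1);  [10] (2, 2, 0, 1);  [11] (0, 6, 0, 0);  [12] (0, 6, 0, 0);  [13] (1, 0, 0, 0);  [14] (1, 0, 0, 0);  [15] (2, 2, 0, 1);  [16] (0, 4, 1, 1);  [17] (0, 4, 1, 1);  [18] (0, 4, 1, 1)

6 distinct reps among the 18 weights ⇒ 6 W_7-linkage classes:

[[1, 2, 16, 17, 18], [3, 7, 8, 11, 12], [4], [5, 13, 14], [6], [9, 10, 15]]


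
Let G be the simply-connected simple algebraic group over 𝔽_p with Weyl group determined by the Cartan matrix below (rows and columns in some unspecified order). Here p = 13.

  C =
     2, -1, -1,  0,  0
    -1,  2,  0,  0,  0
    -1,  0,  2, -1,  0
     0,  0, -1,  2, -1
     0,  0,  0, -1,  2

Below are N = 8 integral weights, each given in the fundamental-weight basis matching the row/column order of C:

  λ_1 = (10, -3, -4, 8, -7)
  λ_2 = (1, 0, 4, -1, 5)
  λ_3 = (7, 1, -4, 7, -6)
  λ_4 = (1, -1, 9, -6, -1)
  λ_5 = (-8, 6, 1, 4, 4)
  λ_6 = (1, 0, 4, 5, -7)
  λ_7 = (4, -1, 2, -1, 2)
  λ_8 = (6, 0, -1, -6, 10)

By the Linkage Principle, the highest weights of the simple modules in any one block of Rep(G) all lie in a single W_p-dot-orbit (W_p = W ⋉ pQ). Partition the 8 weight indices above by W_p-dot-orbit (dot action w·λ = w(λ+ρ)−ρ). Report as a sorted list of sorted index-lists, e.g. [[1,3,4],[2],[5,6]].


A_5 Cartan matrix, 5 simple roots permuted; ρ=(1,1,1,1,1).

W_13-reps of the 8 weights in Ā_13 (same 5-coord order as C):

    λ_1 → (4, 2, 3, 0, 2)
    λ_2 → (2, 0, 5, 0, 5)
    λ_3 → (5, 0, 3, 0, 3)
    λ_4 → (2, 0, 5, 0, 5)
    λ_5 → (2, 0, 5, 0, 5)
    λ_6 → (2, 0, 5, 0, 5)
    λ_7 → (5, 0, 3, 0, 3)
    λ_8 → (2, 0, 5, 0, 5)

Partition of {1..8} into 3 W_13-dot-orbits:

[[1], [2, 4, 5, 6, 8], [3, 7]]


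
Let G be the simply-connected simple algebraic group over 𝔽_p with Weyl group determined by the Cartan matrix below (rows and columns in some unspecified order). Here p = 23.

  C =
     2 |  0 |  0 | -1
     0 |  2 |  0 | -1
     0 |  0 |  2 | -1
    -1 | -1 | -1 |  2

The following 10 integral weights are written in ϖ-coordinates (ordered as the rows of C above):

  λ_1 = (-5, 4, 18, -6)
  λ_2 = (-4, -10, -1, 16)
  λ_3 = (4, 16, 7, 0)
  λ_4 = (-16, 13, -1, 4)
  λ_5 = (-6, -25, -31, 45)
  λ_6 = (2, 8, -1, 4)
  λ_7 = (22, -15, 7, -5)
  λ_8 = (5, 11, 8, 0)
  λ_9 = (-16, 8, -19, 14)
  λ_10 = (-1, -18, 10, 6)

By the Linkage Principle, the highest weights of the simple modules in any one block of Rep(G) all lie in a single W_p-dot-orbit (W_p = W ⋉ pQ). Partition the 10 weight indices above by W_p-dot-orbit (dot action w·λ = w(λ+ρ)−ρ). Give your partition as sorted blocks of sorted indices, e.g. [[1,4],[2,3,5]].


D_4 Cartan matrix, 4 simple roots permuted; ρ=(1,1,1,1).

Folding the 10 weights λ_j+ρ into Ā_23 (reps in the given 4-coord order):

  1: (5, 4, 10, 0)
  2: (3, 9, 0, 5)
  3: (3, 9, 0, 5)
  4: (5, 4, 10, 0)
  5: (10, 7, 1, 0)
  6: (3, 9, 0, 5)
  7: (5, 4, 10, 0)
  8: (1, 7, 4, 5)
  9: (3, 9, 0, 5)
  10: (10, 7, 1, 0)

The 10 indices split into 4 linkage classes (same alcove rep ⇔ same W_23-dot-orbit):

[[1, 4, 7], [2, 3, 6, 9], [5, 10], [8]]


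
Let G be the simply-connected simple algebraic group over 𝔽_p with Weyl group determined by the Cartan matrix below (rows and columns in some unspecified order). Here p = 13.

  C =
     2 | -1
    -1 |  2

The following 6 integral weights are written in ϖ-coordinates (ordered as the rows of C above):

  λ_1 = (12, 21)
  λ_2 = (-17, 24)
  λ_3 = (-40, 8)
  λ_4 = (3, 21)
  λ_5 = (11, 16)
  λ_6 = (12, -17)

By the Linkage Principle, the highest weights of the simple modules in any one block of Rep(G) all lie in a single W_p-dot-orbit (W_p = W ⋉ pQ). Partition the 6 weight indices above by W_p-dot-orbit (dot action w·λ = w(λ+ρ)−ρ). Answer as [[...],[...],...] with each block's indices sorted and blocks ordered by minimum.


Dynkin diagram of C (from the 2 off-diagonal −1 entries): A_2.

Alcove-folded reps (p=13, 6 weights, presented ϖ-order):

  1: (0, 9) · 2: (1, 3) · 3: (0, 9) · 4: (9, 0) · 5: (1, 3) · 6: (0, 10)

Grouping the 6 weights by Ā_13-representative: 4 linkage classes.

[[1, 3], [2, 5], [4], [6]]


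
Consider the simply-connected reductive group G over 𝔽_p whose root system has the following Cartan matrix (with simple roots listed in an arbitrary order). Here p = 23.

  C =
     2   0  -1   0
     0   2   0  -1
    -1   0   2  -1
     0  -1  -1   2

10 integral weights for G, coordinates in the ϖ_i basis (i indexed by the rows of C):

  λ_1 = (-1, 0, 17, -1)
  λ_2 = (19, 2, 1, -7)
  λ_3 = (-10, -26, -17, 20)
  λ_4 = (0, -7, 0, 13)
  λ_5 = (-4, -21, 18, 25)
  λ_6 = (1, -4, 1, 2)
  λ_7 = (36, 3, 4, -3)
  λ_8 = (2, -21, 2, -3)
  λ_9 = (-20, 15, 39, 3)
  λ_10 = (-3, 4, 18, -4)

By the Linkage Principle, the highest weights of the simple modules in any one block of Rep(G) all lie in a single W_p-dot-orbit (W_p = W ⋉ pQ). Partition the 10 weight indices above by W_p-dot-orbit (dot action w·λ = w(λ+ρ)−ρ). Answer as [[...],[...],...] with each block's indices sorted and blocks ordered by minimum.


Dynkin diagram of C (from the 6 off-diagonal −1 entries): A_4.

W_23-reps of the 10 weights in Ā_23 (same 4-coord order as C):

    1: (0, 1, 18, 0)
    2: (16, 2, 3, 1)
    3: (2, 2, 14, 3)
    4: (1, 6, 1, 8)
    5: (16, 2, 3, 1)
    6: (2, 3, 2, 0)
    7: (2, 2, 14, 3)
    8: (16, 2, 3, 1)
    9: (2, 2, 14, 3)
    10: (2, 2, 14, 3)

Partition of {1..10} into 5 W_23-dot-orbits:

[[1], [2, 5, 8], [3, 7, 9, 10], [4], [6]]


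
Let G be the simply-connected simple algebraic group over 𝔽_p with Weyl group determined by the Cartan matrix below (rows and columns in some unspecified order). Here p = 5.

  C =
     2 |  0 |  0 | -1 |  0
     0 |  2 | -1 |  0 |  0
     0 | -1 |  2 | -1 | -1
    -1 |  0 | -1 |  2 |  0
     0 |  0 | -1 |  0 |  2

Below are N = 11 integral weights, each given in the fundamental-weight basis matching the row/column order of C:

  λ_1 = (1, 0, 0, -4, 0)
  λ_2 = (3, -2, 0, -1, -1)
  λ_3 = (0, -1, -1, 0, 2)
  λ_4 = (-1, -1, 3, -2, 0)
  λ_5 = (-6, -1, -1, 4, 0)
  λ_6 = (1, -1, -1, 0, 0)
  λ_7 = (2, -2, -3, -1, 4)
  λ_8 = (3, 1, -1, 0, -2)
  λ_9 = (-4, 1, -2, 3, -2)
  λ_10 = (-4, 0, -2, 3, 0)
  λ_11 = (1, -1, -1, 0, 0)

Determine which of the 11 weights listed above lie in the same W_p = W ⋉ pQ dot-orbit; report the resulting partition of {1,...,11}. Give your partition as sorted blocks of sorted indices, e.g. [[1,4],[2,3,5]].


Root system D_5: the 5×5 matrix C matches after relabeling.

Ā_5 reps of the 11 weights (D_5, coords as presented):

  λ_1+ρ ↦ (1, 1, 0, 0, 1)
  λ_2+ρ ↦ (4, 1, 0, 0, 0)
  λ_3+ρ ↦ (1, 0, 0, 0, 3)
  λ_4+ρ ↦ (2, 0, 0, 1, 1)
  λ_5+ρ ↦ (4, 1, 0, 0, 0)
  λ_6+ρ ↦ (2, 0, 0, 1, 1)
  λ_7+ρ ↦ (0, 0, 2, 0, 0)
  λ_8+ρ ↦ (2, 0, 0, 1, 1)
  λ_9+ρ ↦ (2, 0, 0, 1, 1)
  λ_10+ρ ↦ (3, 0, 1, 0, 0)
  λ_11+ρ ↦ (2, 0, 0, 1, 1)

These 11 weights hit 6 W_5-dot-orbits; sizes (1, 2, 1, 5, 1, 1):

[[1], [2, 5], [3], [4, 6, 8, 9, 11], [7], [10]]


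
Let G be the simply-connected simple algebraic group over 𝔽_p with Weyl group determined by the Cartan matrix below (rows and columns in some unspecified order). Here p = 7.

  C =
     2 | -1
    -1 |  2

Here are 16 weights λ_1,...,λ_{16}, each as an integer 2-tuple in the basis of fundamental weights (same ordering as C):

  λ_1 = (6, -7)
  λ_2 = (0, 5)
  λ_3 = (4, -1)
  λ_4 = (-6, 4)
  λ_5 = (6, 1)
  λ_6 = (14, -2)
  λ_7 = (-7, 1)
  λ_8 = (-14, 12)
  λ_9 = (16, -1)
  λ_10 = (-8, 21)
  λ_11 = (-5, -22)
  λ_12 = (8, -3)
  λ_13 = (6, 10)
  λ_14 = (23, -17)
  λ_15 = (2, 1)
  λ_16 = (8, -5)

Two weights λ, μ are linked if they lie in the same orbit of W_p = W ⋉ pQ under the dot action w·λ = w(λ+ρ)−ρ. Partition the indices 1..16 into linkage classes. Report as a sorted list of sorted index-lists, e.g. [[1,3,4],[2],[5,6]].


Root system A_2: the 2×2 matrix C matches after relabeling.

W_7-reps of the 16 weights in Ā_7 (same 2-coord order as C):

  [1] (1, 6) · [2] (1, 6) · [3] (5, 0) · [4] (5, 0) · [5] (5, 0) · [6] (1, 6) · [7] (2, 4) · [8] (1, 6) · [9] (0, 4) · [10] (1, 6) · [11] (0, 4) · [12] (5, 0) · [13] (0, 4) · [14] (2, 4) · [15] (3, 2) · [16] (3, 2)

Grouping the 16 weights by Ā_7-representative: 5 linkage classes.

[[1, 2, 6, 8, 10], [3, 4, 5, 12], [7, 14], [9, 11, 13], [15, 16]]


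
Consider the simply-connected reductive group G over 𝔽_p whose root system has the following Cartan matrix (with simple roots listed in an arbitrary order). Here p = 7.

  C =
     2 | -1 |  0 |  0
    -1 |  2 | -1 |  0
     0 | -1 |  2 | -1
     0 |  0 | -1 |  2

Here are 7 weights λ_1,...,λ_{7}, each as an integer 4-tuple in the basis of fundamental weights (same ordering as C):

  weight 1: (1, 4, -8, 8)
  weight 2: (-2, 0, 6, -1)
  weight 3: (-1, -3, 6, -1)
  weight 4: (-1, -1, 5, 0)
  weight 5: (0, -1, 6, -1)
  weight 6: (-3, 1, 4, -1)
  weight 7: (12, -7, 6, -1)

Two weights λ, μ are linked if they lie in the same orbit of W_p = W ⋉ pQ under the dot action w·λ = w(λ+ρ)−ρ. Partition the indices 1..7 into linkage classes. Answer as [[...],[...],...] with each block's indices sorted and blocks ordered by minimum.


A_4 Cartan matrix, 4 simple roots permuted; ρ=(1,1,1,1).

Each λ_j+ρ reduced to Ā_7; 4-tuples below use C's row order:

    1: (2, 0, 5, 0)
    2: (0, 0, 6, 1)
    3: (2, 0, 5, 0)
    4: (0, 0, 6, 1)
    5: (0, 0, 6, 1)
    6: (2, 0, 5, 0)
    7: (0, 0, 6, 1)

The 7 indices split into 2 linkage classes (same alcove rep ⇔ same W_7-dot-orbit):

[[1, 3, 6], [2, 4, 5, 7]]
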